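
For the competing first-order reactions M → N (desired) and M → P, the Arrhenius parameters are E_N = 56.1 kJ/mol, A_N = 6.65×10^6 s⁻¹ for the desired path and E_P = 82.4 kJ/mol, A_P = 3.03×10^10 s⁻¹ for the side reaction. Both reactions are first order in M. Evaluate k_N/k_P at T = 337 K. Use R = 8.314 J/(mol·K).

k_N/k_P = (A_N/A_P)·exp[−(E_N−E_P)/(RT)] = (A_N/A_P)·exp[(E_P−E_N)/(RT)].
(E_P−E_N)/(RT) = (82.4−56.1)×10³/(8.314×337) = 26300/2802 = 9.387.
k_N/k_P = (6.65×10^6/3.03×10^10)·exp(9.387) = 2.195×10^-4 × 11929 = 2.62.

2.62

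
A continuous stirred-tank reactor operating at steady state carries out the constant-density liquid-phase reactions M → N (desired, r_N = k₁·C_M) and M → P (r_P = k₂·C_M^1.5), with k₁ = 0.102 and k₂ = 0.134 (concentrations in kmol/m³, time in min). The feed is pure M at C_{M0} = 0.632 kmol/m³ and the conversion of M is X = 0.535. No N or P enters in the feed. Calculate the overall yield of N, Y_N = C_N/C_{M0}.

Exit C_M = C_{M0}(1−X) = 0.632×0.465 = 0.2939 kmol/m³.
A CSTR operates uniformly at the exit composition, giving r_N = 0.02998 and r_P = 0.02135 (each k·C_M^n at C_M = 0.2939).
Fraction of consumed M going to N: r_N/(r_N+r_P) = 0.5841.
C_N = 0.5841·C_{M0}·X = 0.5841×0.632×0.535 = 0.197 kmol/m³; Y_N = C_N/C_{M0} = 0.312.

0.312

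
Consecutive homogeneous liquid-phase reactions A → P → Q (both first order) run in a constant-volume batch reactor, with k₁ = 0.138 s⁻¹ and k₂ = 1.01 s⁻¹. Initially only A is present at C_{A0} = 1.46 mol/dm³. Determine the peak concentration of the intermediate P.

At the optimum, C_{P,max}/C_{A0} = (k₁/k₂)^[k₂/(k₂−k₁)].
= (0.138/1.01)^(1.01/(1.01−0.138)) = (0.1366)^(1.158) = 0.09971.
C_{P,max} = 0.09971×1.46 = 0.146 mol/dm³.

0.146 mol/dm³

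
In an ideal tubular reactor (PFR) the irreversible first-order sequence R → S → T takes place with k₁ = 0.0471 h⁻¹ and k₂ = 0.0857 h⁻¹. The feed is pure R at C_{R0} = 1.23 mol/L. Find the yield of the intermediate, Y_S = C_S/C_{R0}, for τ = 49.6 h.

0.101

For first-order series with pure R initially, C_S(τ) = k₁C_{R0}/(k₂−k₁)·(e^(−k₁τ) − e^(−k₂τ)).
e^(−k₁τ) = e^(−0.0471×49.6) = e^(−2.336) = 0.09670; e^(−k₂τ) = e^(−4.251) = 0.01425.
C_S = 0.0471×1.23/(0.0857−0.0471) × (0.09670−0.01425) = 1.501×0.08244 = 0.1237 mol/L.
Y_S = C_S/C_{R0} = 0.1237/1.23 = 0.101.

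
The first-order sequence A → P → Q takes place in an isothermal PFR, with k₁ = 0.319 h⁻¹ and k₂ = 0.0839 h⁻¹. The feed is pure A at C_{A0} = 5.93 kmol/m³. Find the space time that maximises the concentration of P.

5.68 h

Setting dC_P/dτ = 0 gives τ_opt = ln(k₂/k₁)/(k₂−k₁).
= ln(0.0839/0.319)/(0.0839−0.319) = ln(0.2630)/-0.2351 = -1.336/-0.2351 = 5.68 h.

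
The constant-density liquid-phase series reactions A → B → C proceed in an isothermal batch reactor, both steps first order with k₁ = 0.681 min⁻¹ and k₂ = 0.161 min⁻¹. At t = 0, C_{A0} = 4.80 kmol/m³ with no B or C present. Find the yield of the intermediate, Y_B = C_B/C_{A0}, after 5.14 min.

0.533

For first-order series with pure A initially, C_B(t) = k₁C_{A0}/(k₂−k₁)·(e^(−k₁t) − e^(−k₂t)).
e^(−k₁t) = e^(−0.681×5.14) = e^(−3.500) = 0.03019; e^(−k₂t) = e^(−0.8275) = 0.4371.
C_B = 0.681×4.80/(0.161−0.681) × (0.03019−0.4371) = (-6.286)×(-0.4069) = 2.558 kmol/m³.
Y_B = C_B/C_{A0} = 2.558/4.80 = 0.533.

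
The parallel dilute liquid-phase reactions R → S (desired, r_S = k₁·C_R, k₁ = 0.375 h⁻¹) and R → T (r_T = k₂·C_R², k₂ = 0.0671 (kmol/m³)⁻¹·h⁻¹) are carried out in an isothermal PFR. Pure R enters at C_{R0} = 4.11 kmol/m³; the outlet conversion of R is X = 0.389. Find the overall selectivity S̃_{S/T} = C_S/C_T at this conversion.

C_R = C_{R0}(1−X) = 2.511 kmol/m³.
Along a PFR/batch, dC_S/dC_R = −r_S/(r_S+r_T) = −k₁/(k₁+k₂·C_R).
Integrating from C_{R0} to C_R: C_S = (0.375/0.0671)·ln[(0.375+0.0671·4.11)/(0.375+0.0671·2.51)] = 5.589·ln(0.6508/0.5435) = 1.007 kmol/m³.
C_T = (C_{R0}−C_R)−C_S = 0.5920 kmol/m³; S̃_{S/T} = 1.007/0.5920 = 1.70.

1.70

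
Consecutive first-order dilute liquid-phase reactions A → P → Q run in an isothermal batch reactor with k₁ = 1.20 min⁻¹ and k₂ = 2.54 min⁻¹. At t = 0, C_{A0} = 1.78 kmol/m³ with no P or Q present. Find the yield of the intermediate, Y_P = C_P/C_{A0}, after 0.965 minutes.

0.204

The intermediate concentration in a first-order A→B→C sequence is C_P = k₁C_{A0}(e^(−k₁t) − e^(−k₂t))/(k₂−k₁).
e^(−k₁t) = e^(−1.20×0.965) = e^(−1.158) = 0.3141; e^(−k₂t) = e^(−2.451) = 0.08620.
C_P = 1.20×1.78/(2.54−1.20) × (0.3141−0.08620) = 1.594×0.2279 = 0.3633 kmol/m³.
Y_P = C_P/C_{A0} = 0.3633/1.78 = 0.204.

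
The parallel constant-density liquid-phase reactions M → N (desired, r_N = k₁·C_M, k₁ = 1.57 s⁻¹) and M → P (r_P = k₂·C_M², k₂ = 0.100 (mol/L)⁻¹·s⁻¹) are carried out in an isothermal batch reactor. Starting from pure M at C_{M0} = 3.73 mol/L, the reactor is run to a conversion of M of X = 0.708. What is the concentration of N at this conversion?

C_M = C_{M0}(1−X) = 1.089 mol/L.
Along a PFR/batch, dC_N/dC_M = −r_N/(r_N+r_P) = −k₁/(k₁+k₂·C_M).
Integrating from C_{M0} to C_M: C_N = (1.57/0.100)·ln[(1.57+0.100·3.73)/(1.57+0.100·1.09)] = 15.70·ln(1.943/1.679) = 2.294 mol/L.

2.29 mol/L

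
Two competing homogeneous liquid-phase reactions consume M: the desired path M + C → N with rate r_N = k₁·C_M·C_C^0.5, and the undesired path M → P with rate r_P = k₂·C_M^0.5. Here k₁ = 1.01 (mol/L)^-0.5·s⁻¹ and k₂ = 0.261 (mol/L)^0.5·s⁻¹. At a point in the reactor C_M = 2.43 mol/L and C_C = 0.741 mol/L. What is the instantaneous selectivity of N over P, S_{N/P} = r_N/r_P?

5.19

S_{N/P} = r_N/r_P = (k₁·C_M·C_C^0.5)/(k₂·C_M^0.5) = (k₁/k₂)·C_M^0.5·C_C^0.5.
= (1.01×2.430×0.7410^0.5) / (0.261×2.430^0.5) = 2.113/0.4069 = 5.19.
Since the desired path is higher order in M, keeping C_M high (PFR or concentrated feed) favours N.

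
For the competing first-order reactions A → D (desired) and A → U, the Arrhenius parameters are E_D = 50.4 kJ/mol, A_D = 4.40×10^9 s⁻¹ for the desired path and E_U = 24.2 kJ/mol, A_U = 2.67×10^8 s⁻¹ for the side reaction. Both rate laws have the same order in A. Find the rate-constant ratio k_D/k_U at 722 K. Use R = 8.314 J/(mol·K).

0.210

k_D/k_U = (A_D/A_U)·exp[−(E_D−E_U)/(RT)] = (A_D/A_U)·exp[(E_U−E_D)/(RT)].
(E_U−E_D)/(RT) = (24.2−50.4)×10³/(8.314×722) = -26200/6003 = -4.365.
k_D/k_U = (4.40×10^9/2.67×10^8)·exp(-4.365) = 16.48 × 0.01272 = 0.210.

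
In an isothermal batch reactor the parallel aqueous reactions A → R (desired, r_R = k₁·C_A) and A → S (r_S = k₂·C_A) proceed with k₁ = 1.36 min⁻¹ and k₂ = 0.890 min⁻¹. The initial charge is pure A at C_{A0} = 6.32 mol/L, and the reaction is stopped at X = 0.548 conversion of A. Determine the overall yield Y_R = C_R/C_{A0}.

0.331

C_A = C_{A0}(1−X) = 2.857 mol/L.
Both paths are first order in A, so the instantaneous fraction to R is constant: dC_R/d(−C_A) = k₁/(k₁+k₂) = 0.6044.
C_R = 0.6044·(C_{A0}−C_A) = 0.6044×3.463 = 2.09 mol/L.
Y_R = C_R/C_{A0} = 2.093/6.32 = 0.331.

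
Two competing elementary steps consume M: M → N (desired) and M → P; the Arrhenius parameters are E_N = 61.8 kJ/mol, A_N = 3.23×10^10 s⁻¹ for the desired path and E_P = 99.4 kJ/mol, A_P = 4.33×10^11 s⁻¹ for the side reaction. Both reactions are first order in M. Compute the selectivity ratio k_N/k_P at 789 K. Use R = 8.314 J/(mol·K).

23.0

With equal orders, S_{N/P} = k_N/k_P = (A_N/A_P)·exp[(E_P−E_N)/(RT)].
(E_P−E_N)/(RT) = (99.4−61.8)×10³/(8.314×789) = 37600/6560 = 5.732.
k_N/k_P = (3.23×10^10/4.33×10^11)·exp(5.732) = 0.07460 × 308.6 = 23.0.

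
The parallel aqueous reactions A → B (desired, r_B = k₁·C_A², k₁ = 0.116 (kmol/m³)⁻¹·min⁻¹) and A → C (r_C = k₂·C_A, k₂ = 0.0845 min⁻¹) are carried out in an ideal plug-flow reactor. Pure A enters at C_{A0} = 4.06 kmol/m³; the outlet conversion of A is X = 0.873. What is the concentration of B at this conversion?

C_A = C_{A0}(1−X) = 0.5156 kmol/m³.
Along a PFR/batch, dC_C/dC_A = −r_C/(r_B+r_C) = −k₂/(k₂+k₁·C_A).
Integrating from C_{A0} to C_A: C_C = (0.0845/0.116)·ln[(0.0845+0.116·4.06)/(0.0845+0.116·0.516)] = 0.7284·ln(0.5555/0.1443) = 0.9818 kmol/m³.
Then C_B = (C_{A0}−C_A) − C_C = 3.544 − 0.9818 = 2.563 kmol/m³.

2.56 kmol/m³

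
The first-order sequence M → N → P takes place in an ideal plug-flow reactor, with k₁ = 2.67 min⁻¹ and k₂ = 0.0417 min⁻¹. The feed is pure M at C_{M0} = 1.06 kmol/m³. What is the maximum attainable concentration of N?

0.992 kmol/m³

At the optimum, C_{N,max}/C_{M0} = (k₁/k₂)^[k₂/(k₂−k₁)].
= (2.67/0.0417)^(0.0417/(0.0417−2.67)) = (64.03)^(-0.01587) = 0.9361.
C_{N,max} = 0.9361×1.06 = 0.992 kmol/m³.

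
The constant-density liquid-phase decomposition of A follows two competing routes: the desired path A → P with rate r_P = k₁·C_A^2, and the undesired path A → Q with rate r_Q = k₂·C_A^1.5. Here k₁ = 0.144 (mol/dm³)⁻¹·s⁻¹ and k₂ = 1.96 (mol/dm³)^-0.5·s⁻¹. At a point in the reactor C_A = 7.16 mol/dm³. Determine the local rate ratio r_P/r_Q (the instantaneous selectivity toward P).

S_{P/Q} = r_P/r_Q = (k₁·C_A^2)/(k₂·C_A^1.5) = (k₁/k₂)·C_A^0.5.
= (0.144×7.160^2) / (1.96×7.160^1.5) = 7.382/37.55 = 0.197.
Since the desired path is higher order in A, keeping C_A high (PFR or concentrated feed) favours P.

0.197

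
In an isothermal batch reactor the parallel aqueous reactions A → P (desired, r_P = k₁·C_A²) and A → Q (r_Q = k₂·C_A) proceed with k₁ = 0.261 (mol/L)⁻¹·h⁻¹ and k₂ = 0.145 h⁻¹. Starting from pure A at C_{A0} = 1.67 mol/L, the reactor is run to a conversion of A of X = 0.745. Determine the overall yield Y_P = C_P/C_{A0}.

C_A = C_{A0}(1−X) = 0.4259 mol/L.
Along a PFR/batch, dC_Q/dC_A = −r_Q/(r_P+r_Q) = −k₂/(k₂+k₁·C_A).
Integrating from C_{A0} to C_A: C_Q = (0.145/0.261)·ln[(0.145+0.261·1.67)/(0.145+0.261·0.426)] = 0.5556·ln(0.5809/0.2561) = 0.4549 mol/L.
Then C_P = (C_{A0}−C_A) − C_Q = 1.244 − 0.4549 = 0.7893 mol/L.
Y_P = C_P/C_{A0} = 0.7893/1.67 = 0.473.

0.473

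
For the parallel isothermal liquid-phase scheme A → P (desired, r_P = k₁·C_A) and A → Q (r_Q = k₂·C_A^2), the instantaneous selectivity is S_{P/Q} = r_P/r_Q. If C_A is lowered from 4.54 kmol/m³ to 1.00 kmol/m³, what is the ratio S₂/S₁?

4.54

S_{P/Q} = (k₁/k₂)·C_A⁻¹, so S₂/S₁ = (C_{A,2}/C_{A,1})⁻¹.
= 4.54/1.00 = 4.54.
Selectivity toward P rises as C_A falls — low-concentration operation is favoured.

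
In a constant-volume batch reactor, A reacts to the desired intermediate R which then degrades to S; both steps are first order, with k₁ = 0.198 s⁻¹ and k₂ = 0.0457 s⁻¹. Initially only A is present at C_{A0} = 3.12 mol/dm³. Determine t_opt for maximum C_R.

9.63 s

Setting dC_R/dt = 0 gives t_opt = ln(k₂/k₁)/(k₂−k₁).
= ln(0.0457/0.198)/(0.0457−0.198) = ln(0.2308)/-0.1523 = -1.466/-0.1523 = 9.63 s.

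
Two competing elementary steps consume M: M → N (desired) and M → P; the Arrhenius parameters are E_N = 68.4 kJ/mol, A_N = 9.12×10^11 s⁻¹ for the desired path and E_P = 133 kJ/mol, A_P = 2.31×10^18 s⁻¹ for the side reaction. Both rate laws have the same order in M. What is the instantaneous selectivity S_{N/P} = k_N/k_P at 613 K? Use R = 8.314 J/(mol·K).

0.126

Since both paths have the same order in M, the concentration cancels and S_{N/P} = k_N/k_P = (A_N/A_P)·exp[(E_P−E_N)/(RT)].
(E_P−E_N)/(RT) = (133−68.4)×10³/(8.314×613) = 64600/5096 = 12.68.
k_N/k_P = (9.12×10^11/2.31×10^18)·exp(12.68) = 3.948×10^-7 × 3.198×10^5 = 0.126.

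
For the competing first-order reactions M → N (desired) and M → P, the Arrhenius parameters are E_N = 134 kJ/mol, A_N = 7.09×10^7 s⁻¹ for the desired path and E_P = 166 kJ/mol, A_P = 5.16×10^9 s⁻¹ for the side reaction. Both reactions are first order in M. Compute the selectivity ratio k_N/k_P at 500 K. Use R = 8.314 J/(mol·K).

With equal orders, S_{N/P} = k_N/k_P = (A_N/A_P)·exp[(E_P−E_N)/(RT)].
(E_P−E_N)/(RT) = (166−134)×10³/(8.314×500) = 32000/4157 = 7.698.
k_N/k_P = (7.09×10^7/5.16×10^9)·exp(7.698) = 0.01374 × 2204 = 30.3.
Since E_N < E_P, lowering the temperature improves selectivity toward N.

30.3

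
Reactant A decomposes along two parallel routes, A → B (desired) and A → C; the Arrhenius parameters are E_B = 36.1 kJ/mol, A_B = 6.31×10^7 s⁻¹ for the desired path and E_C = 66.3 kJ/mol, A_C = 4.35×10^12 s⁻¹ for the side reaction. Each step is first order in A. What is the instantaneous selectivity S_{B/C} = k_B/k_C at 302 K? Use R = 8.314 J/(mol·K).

2.43

Since both paths have the same order in A, the concentration cancels and S_{B/C} = k_B/k_C = (A_B/A_C)·exp[(E_C−E_B)/(RT)].
(E_C−E_B)/(RT) = (66.3−36.1)×10³/(8.314×302) = 30200/2511 = 12.03.
k_B/k_C = (6.31×10^7/4.35×10^12)·exp(12.03) = 1.451×10^-5 × 1.674×10^5 = 2.43.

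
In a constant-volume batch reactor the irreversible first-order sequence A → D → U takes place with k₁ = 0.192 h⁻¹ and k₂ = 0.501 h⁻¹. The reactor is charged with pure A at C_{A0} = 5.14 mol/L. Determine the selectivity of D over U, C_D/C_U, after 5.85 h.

0.334

Solving the coupled first-order balances gives C_D(t) = [k₁/(k₂−k₁)]·C_{A0}·(e^(−k₁t) − e^(−k₂t)).
e^(−k₁t) = e^(−0.192×5.85) = e^(−1.123) = 0.3252; e^(−k₂t) = e^(−2.931) = 0.05335.
C_D = 0.192×5.14/(0.501−0.192) × (0.3252−0.05335) = 3.194×0.2719 = 0.8683 mol/L.
C_A = C_{A0}e^(−k₁t) = 1.672 mol/L, so C_U = C_{A0}−C_A−C_D = 2.600 mol/L; C_D/C_U = 0.334.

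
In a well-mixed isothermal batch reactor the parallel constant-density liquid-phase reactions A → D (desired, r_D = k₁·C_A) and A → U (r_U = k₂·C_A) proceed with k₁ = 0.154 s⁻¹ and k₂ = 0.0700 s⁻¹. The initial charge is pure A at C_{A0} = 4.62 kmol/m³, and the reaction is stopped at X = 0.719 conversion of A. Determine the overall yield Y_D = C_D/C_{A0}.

C_A = C_{A0}(1−X) = 1.298 kmol/m³.
Both paths are first order in A, so the instantaneous fraction to D is constant: dC_D/d(−C_A) = k₁/(k₁+k₂) = 0.6875.
C_D = 0.6875·(C_{A0}−C_A) = 0.6875×3.322 = 2.28 kmol/m³.
Y_D = C_D/C_{A0} = 2.284/4.62 = 0.494.

0.494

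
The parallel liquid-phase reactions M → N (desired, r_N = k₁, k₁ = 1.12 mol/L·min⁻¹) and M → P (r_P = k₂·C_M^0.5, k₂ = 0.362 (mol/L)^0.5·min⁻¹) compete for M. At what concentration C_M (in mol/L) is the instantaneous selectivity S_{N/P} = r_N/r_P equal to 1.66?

S_{N/P} = (k₁/k₂)·C_M^-0.5 ⇒ C_M = (S·k₂/k₁)^(-2).
= (1.66×0.362/1.12)^(-2) = (0.5365)^(-2) = 3.47 mol/L.

3.47 mol/L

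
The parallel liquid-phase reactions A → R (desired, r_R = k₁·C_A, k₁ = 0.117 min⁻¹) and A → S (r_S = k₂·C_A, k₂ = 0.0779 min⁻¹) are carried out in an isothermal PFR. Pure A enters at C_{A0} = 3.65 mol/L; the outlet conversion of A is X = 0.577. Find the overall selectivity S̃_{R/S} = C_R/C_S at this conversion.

1.50

C_A = C_{A0}(1−X) = 1.544 mol/L.
Both paths are first order in A, so the instantaneous fraction to R is constant: dC_R/d(−C_A) = k₁/(k₁+k₂) = 0.6003.
C_R = 0.6003·(C_{A0}−C_A) = 0.6003×2.106 = 1.26 mol/L.
C_S = (C_{A0}−C_A)−C_R = 0.8418 mol/L; S̃_{R/S} = 1.264/0.8418 = 1.50.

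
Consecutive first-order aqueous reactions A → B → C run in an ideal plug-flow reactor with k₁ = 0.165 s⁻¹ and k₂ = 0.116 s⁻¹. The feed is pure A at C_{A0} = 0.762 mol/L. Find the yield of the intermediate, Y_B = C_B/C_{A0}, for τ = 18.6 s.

For first-order series with pure A initially, C_B(τ) = k₁C_{A0}/(k₂−k₁)·(e^(−k₁τ) − e^(−k₂τ)).
e^(−k₁τ) = e^(−0.165×18.6) = e^(−3.069) = 0.04647; e^(−k₂τ) = e^(−2.158) = 0.1156.
C_B = 0.165×0.762/(0.116−0.165) × (0.04647−0.1156) = (-2.566)×(-0.06913) = 0.1774 mol/L.
Y_B = C_B/C_{A0} = 0.1774/0.762 = 0.233.

0.233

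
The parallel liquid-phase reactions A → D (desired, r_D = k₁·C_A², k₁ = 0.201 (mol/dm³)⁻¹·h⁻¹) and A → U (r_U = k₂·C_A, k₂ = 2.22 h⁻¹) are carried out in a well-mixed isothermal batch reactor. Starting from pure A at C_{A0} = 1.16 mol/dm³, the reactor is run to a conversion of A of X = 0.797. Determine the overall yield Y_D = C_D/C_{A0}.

0.0470

C_A = C_{A0}(1−X) = 0.2355 mol/dm³.
Along a PFR/batch, dC_U/dC_A = −r_U/(r_D+r_U) = −k₂/(k₂+k₁·C_A).
Integrating from C_{A0} to C_A: C_U = (2.22/0.201)·ln[(2.22+0.201·1.16)/(2.22+0.201·0.235)] = 11.04·ln(2.453/2.267) = 0.8700 mol/dm³.
Then C_D = (C_{A0}−C_A) − C_U = 0.9245 − 0.8700 = 0.05449 mol/dm³.
Y_D = C_D/C_{A0} = 0.05449/1.16 = 0.0470.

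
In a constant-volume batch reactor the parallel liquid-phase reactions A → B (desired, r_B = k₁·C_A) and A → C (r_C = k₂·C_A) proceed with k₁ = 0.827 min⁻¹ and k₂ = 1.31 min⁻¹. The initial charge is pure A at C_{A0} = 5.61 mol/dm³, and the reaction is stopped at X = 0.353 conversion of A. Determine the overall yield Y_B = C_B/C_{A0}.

0.137

C_A = C_{A0}(1−X) = 3.630 mol/dm³.
Both paths are first order in A, so the instantaneous fraction to B is constant: dC_B/d(−C_A) = k₁/(k₁+k₂) = 0.3870.
C_B = 0.3870·(C_{A0}−C_A) = 0.3870×1.980 = 0.766 mol/dm³.
Y_B = C_B/C_{A0} = 0.7664/5.61 = 0.137.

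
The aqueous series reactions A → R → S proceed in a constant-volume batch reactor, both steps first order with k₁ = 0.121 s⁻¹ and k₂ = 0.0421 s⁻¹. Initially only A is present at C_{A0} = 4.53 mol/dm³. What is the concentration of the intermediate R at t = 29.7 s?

1.80 mol/dm³

Solving the coupled first-order balances gives C_R(t) = [k₁/(k₂−k₁)]·C_{A0}·(e^(−k₁t) − e^(−k₂t)).
e^(−k₁t) = e^(−0.121×29.7) = e^(−3.594) = 0.02750; e^(−k₂t) = e^(−1.250) = 0.2864.
C_R = 0.121×4.53/(0.0421−0.121) × (0.02750−0.2864) = (-6.947)×(-0.2589) = 1.799 mol/dm³.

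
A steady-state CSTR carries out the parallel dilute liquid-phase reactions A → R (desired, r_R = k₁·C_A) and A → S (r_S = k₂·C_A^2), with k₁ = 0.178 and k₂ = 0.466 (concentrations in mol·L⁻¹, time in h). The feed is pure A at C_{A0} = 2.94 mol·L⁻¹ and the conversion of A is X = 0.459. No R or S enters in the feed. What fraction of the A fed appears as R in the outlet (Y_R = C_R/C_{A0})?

0.0889

Exit C_A = C_{A0}(1−X) = 2.94×0.541 = 1.591 mol·L⁻¹.
In a CSTR the entire volume is at exit conditions, so r_R = 0.178×1.591 = 0.2831 and r_S = 0.466×1.591^2 = 1.179.
Fraction of consumed A going to R: r_R/(r_R+r_S) = 0.1936.
C_R = 0.1936·C_{A0}·X = 0.1936×2.94×0.459 = 0.261 mol·L⁻¹; Y_R = C_R/C_{A0} = 0.0889.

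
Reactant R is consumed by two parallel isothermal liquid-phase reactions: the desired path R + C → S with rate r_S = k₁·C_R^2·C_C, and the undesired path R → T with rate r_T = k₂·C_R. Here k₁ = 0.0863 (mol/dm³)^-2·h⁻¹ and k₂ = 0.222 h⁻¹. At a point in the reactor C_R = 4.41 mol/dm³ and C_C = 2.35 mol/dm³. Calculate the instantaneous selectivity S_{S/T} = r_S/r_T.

4.03

S_{S/T} = r_S/r_T = (k₁·C_R^2·C_C)/(k₂·C_R) = (k₁/k₂)·C_R·C_C.
= (0.0863×4.410^2×2.350) / (0.222×4.410) = 3.944/0.9790 = 4.03.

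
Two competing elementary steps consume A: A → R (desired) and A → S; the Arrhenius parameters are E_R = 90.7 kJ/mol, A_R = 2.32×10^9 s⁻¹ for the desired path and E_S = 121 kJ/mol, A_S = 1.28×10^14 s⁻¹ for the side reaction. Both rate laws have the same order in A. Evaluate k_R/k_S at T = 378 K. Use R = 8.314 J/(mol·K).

Since both paths have the same order in A, the concentration cancels and S_{R/S} = k_R/k_S = (A_R/A_S)·exp[(E_S−E_R)/(RT)].
(E_S−E_R)/(RT) = (121−90.7)×10³/(8.314×378) = 30300/3143 = 9.641.
k_R/k_S = (2.32×10^9/1.28×10^14)·exp(9.641) = 1.813×10^-5 × 15389 = 0.279.

0.279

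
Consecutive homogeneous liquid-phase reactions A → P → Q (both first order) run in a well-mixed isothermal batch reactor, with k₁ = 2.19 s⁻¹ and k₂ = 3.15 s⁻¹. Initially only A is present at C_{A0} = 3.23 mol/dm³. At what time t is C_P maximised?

0.379 s

For first-order series the maximum of C_P occurs at t_opt = ln(k₂/k₁)/(k₂−k₁).
= ln(3.15/2.19)/(3.15−2.19) = ln(1.438)/0.9600 = 0.3635/0.9600 = 0.379 s.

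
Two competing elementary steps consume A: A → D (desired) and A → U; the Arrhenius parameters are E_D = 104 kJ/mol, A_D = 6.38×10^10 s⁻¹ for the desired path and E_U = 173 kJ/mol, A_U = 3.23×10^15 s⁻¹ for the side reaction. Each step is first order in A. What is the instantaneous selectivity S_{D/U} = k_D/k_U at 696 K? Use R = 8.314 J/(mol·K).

2.98

With equal orders, S_{D/U} = k_D/k_U = (A_D/A_U)·exp[(E_U−E_D)/(RT)].
(E_U−E_D)/(RT) = (173−104)×10³/(8.314×696) = 69000/5787 = 11.92.
k_D/k_U = (6.38×10^10/3.23×10^15)·exp(11.92) = 1.975×10^-5 × 1.509×10^5 = 2.98.
Since E_D < E_U, lowering the temperature improves selectivity toward D.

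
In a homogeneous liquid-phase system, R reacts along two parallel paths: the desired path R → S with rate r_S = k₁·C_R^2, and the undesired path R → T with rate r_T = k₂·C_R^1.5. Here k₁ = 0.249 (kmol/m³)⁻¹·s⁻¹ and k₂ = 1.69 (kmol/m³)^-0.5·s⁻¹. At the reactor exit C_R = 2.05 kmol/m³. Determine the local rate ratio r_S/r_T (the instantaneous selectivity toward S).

S_{S/T} = r_S/r_T = (k₁·C_R^2)/(k₂·C_R^1.5) = (k₁/k₂)·C_R^0.5.
= (0.249×2.050^2) / (1.69×2.050^1.5) = 1.046/4.960 = 0.211.

0.211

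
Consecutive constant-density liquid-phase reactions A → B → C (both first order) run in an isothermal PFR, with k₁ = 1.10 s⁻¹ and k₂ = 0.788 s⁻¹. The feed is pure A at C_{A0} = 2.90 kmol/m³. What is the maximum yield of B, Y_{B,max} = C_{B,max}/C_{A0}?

0.431

Evaluating C_B at τ_opt = ln(k₂/k₁)/(k₂−k₁) gives C_{B,max}/C_{A0} = (k₁/k₂)^[k₂/(k₂−k₁)].
= (1.10/0.788)^(0.788/(0.788−1.10)) = (1.396)^(-2.526) = 0.4306.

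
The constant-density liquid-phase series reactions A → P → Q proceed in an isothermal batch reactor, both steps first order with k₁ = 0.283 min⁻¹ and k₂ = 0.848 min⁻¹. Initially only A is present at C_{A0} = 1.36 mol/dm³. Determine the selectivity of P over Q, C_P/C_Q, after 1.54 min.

1.14

Solving the coupled first-order balances gives C_P(t) = [k₁/(k₂−k₁)]·C_{A0}·(e^(−k₁t) − e^(−k₂t)).
e^(−k₁t) = e^(−0.283×1.54) = e^(−0.4358) = 0.6467; e^(−k₂t) = e^(−1.306) = 0.2709.
C_P = 0.283×1.36/(0.848−0.283) × (0.6467−0.2709) = 0.6812×0.3758 = 0.2560 mol/dm³.
C_A = C_{A0}e^(−k₁t) = 0.8796 mol/dm³, so C_Q = C_{A0}−C_A−C_P = 0.2244 mol/dm³; C_P/C_Q = 1.14.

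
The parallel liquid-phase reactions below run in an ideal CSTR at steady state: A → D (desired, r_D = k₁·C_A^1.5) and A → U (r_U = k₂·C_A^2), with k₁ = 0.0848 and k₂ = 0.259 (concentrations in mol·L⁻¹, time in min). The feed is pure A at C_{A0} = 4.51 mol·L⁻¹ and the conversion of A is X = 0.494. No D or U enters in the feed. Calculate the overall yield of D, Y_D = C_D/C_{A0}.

Exit C_A = C_{A0}(1−X) = 4.51×0.506 = 2.282 mol·L⁻¹.
Rates in a CSTR are evaluated at the outlet concentration: r_D = 0.0848×2.282^1.5 = 0.2923, r_U = 0.259×2.282^2 = 1.349.
Fraction of consumed A going to D: r_D/(r_D+r_U) = 0.1781.
C_D = 0.1781·C_{A0}·X = 0.1781×4.51×0.494 = 0.397 mol·L⁻¹; Y_D = C_D/C_{A0} = 0.0880.

0.0880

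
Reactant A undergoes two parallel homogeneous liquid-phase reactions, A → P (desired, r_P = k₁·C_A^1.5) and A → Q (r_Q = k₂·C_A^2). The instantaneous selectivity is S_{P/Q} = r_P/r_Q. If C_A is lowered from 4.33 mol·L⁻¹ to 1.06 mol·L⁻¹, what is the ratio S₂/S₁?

2.02

S_{P/Q} = (k₁/k₂)·C_A^-0.5, so S₂/S₁ = (C_{A,2}/C_{A,1})^-0.5.
= (1.06/4.33)^(-0.5) = (0.2448)^(-0.5) = 2.02.
Selectivity toward P rises as C_A falls — low-concentration operation is favoured.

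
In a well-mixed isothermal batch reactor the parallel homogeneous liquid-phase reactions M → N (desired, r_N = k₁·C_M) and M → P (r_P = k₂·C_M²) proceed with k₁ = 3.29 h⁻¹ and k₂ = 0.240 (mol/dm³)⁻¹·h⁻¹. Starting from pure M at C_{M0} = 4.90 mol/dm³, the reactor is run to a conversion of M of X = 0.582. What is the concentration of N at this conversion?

2.28 mol/dm³

C_M = C_{M0}(1−X) = 2.048 mol/dm³.
Along a PFR/batch, dC_N/dC_M = −r_N/(r_N+r_P) = −k₁/(k₁+k₂·C_M).
Integrating from C_{M0} to C_M: C_N = (3.29/0.240)·ln[(3.29+0.240·4.90)/(3.29+0.240·2.05)] = 13.71·ln(4.466/3.782) = 2.280 mol/dm³.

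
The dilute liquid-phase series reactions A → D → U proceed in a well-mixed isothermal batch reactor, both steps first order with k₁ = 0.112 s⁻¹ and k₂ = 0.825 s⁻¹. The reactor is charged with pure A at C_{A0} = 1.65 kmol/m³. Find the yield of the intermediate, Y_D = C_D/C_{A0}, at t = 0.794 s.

0.0621

For first-order series with pure A initially, C_D(t) = k₁C_{A0}/(k₂−k₁)·(e^(−k₁t) − e^(−k₂t)).
e^(−k₁t) = e^(−0.112×0.794) = e^(−0.08893) = 0.9149; e^(−k₂t) = e^(−0.6551) = 0.5194.
C_D = 0.112×1.65/(0.825−0.112) × (0.9149−0.5194) = 0.2592×0.3955 = 0.1025 kmol/m³.
Y_D = C_D/C_{A0} = 0.1025/1.65 = 0.0621.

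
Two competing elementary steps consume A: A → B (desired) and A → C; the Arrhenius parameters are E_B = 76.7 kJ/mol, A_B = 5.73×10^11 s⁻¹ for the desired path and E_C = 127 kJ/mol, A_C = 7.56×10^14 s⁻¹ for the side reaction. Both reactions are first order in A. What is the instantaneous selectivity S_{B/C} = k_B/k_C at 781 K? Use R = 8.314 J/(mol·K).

1.75

Since both paths have the same order in A, the concentration cancels and S_{B/C} = k_B/k_C = (A_B/A_C)·exp[(E_C−E_B)/(RT)].
(E_C−E_B)/(RT) = (127−76.7)×10³/(8.314×781) = 50300/6493 = 7.747.
k_B/k_C = (5.73×10^11/7.56×10^14)·exp(7.747) = 7.579×10^-4 × 2314 = 1.75.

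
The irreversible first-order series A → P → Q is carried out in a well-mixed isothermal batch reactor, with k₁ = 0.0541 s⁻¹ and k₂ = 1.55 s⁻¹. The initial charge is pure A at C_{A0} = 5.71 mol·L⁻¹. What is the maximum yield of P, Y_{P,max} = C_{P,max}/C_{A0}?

0.0309

At the optimum, C_{P,max}/C_{A0} = (k₁/k₂)^[k₂/(k₂−k₁)].
= (0.0541/1.55)^(1.55/(1.55−0.0541)) = (0.03490)^(1.036) = 0.03091.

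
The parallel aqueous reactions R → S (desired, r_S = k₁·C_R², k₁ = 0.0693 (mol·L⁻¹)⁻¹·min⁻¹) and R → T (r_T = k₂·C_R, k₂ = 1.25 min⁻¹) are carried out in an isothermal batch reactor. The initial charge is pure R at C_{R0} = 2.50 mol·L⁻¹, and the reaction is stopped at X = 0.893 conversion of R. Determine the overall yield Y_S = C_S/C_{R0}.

C_R = C_{R0}(1−X) = 0.2675 mol·L⁻¹.
Along a PFR/batch, dC_T/dC_R = −r_T/(r_S+r_T) = −k₂/(k₂+k₁·C_R).
Integrating from C_{R0} to C_R: C_T = (1.25/0.0693)·ln[(1.25+0.0693·2.50)/(1.25+0.0693·0.267)] = 18.04·ln(1.423/1.269) = 2.076 mol·L⁻¹.
Then C_S = (C_{R0}−C_R) − C_T = 2.232 − 2.076 = 0.1568 mol·L⁻¹.
Y_S = C_S/C_{R0} = 0.1568/2.50 = 0.0627.

0.0627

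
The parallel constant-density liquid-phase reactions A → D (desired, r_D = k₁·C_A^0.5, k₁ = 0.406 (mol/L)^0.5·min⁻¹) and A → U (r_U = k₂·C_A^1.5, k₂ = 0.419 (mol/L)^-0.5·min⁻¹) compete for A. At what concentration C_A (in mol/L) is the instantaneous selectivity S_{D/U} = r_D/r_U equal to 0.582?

S_{D/U} = (k₁/k₂)·C_A⁻¹ ⇒ C_A = (S·k₂/k₁)^(-1).
= (0.582×0.419/0.406)^(-1) = (0.6006)^(-1) = 1.66 mol/L.

1.66 mol/L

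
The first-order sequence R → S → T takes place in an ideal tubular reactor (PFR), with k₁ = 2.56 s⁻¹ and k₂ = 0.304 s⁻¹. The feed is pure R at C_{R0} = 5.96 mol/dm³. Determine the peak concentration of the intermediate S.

Evaluating C_S at τ_opt = ln(k₂/k₁)/(k₂−k₁) gives C_{S,max}/C_{R0} = (k₁/k₂)^[k₂/(k₂−k₁)].
= (2.56/0.304)^(0.304/(0.304−2.56)) = (8.421)^(-0.1348) = 0.7504.
C_{S,max} = 0.7504×5.96 = 4.47 mol/dm³.

4.47 mol/dm³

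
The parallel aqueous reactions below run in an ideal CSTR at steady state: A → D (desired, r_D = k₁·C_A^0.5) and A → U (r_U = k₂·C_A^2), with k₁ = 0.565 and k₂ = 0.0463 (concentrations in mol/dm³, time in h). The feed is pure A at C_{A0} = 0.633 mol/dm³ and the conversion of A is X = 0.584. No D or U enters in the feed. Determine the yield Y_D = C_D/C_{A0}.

0.578

Exit C_A = C_{A0}(1−X) = 0.633×0.416 = 0.2633 mol/dm³.
A CSTR operates uniformly at the exit composition, giving r_D = 0.2899 and r_U = 0.003211 (each k·C_A^n at C_A = 0.2633).
Fraction of consumed A going to D: r_D/(r_D+r_U) = 0.9890.
C_D = 0.9890·C_{A0}·X = 0.9890×0.633×0.584 = 0.366 mol/dm³; Y_D = C_D/C_{A0} = 0.578.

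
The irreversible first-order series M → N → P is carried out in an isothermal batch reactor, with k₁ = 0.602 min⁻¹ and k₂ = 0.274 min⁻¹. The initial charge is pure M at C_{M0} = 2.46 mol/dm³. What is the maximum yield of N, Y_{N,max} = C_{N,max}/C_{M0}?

0.518

For a first-order series the maximum intermediate yield is C_{N,max}/C_{M0} = (k₁/k₂)^[k₂/(k₂−k₁)].
= (0.602/0.274)^(0.274/(0.274−0.602)) = (2.197)^(-0.8354) = 0.5181.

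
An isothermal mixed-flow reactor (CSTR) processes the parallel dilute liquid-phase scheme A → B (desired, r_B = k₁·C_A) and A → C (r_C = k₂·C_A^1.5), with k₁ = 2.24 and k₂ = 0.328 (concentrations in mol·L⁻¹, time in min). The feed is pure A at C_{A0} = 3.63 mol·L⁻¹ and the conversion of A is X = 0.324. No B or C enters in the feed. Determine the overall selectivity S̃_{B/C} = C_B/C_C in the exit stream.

4.36

Exit C_A = C_{A0}(1−X) = 3.63×0.676 = 2.454 mol·L⁻¹.
Rates in a CSTR are evaluated at the outlet concentration: r_B = 2.24×2.454 = 5.497, r_C = 0.328×2.454^1.5 = 1.261.
Overall selectivity = C_B/C_C = r_Bτ/(r_Cτ) = r_B/r_C = 4.36.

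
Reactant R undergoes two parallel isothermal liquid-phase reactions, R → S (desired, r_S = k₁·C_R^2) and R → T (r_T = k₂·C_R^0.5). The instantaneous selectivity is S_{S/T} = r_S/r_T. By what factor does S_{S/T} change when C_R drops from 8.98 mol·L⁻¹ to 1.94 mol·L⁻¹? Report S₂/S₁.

S_{S/T} = (k₁/k₂)·C_R^1.5, so S₂/S₁ = (C_{R,2}/C_{R,1})^1.5.
= (1.94/8.98)^1.5 = (0.2160)^1.5 = 0.100.
Selectivity toward S falls as C_R falls — high-concentration operation is favoured.

0.100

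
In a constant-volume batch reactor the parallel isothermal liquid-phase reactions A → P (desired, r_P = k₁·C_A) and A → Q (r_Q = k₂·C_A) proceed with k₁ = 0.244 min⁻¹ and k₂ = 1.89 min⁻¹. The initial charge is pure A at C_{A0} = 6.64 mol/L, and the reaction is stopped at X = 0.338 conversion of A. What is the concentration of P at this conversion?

0.257 mol/L

C_A = C_{A0}(1−X) = 4.396 mol/L.
Both paths are first order in A, so the instantaneous fraction to P is constant: dC_P/d(−C_A) = k₁/(k₁+k₂) = 0.1143.
C_P = 0.1143·(C_{A0}−C_A) = 0.1143×2.244 = 0.257 mol/L.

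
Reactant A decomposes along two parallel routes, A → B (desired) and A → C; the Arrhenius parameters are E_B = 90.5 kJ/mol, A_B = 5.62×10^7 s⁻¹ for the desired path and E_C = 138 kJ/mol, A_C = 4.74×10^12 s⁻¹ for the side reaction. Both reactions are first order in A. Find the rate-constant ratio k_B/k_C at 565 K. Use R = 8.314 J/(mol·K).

0.292

With equal orders, S_{B/C} = k_B/k_C = (A_B/A_C)·exp[(E_C−E_B)/(RT)].
(E_C−E_B)/(RT) = (138−90.5)×10³/(8.314×565) = 47500/4697 = 10.11.
k_B/k_C = (5.62×10^7/4.74×10^12)·exp(10.11) = 1.186×10^-5 × 24636 = 0.292.
Since E_B < E_C, lowering the temperature improves selectivity toward B.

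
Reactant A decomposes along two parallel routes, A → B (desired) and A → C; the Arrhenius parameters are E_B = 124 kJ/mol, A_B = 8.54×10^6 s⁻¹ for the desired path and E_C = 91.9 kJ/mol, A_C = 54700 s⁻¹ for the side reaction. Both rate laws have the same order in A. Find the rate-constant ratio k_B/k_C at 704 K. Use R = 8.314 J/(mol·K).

Since both paths have the same order in A, the concentration cancels and S_{B/C} = k_B/k_C = (A_B/A_C)·exp[(E_C−E_B)/(RT)].
(E_C−E_B)/(RT) = (91.9−124)×10³/(8.314×704) = -32100/5853 = -5.484.
k_B/k_C = (8.54×10^6/54700)·exp(-5.484) = 156.1 × 0.004151 = 0.648.

0.648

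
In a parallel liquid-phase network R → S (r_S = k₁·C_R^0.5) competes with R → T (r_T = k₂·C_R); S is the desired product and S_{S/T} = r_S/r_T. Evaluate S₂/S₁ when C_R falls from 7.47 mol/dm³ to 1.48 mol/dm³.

2.25

S_{S/T} = (k₁/k₂)·C_R^-0.5, so S₂/S₁ = (C_{R,2}/C_{R,1})^-0.5.
= (1.48/7.47)^(-0.5) = (0.1981)^(-0.5) = 2.25.
Selectivity toward S rises as C_R falls — low-concentration operation is favoured.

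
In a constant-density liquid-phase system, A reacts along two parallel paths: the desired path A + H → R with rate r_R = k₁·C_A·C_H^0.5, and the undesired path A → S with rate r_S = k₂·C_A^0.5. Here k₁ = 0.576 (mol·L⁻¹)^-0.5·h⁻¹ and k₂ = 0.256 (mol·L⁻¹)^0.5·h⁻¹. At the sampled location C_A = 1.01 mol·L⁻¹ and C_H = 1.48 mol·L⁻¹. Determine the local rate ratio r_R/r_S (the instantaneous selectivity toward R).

2.75

S_{R/S} = r_R/r_S = (k₁·C_A·C_H^0.5)/(k₂·C_A^0.5) = (k₁/k₂)·C_A^0.5·C_H^0.5.
= (0.576×1.010×1.480^0.5) / (0.256×1.010^0.5) = 0.7077/0.2573 = 2.75.
Since the desired path is higher order in A, keeping C_A high (PFR or concentrated feed) favours R.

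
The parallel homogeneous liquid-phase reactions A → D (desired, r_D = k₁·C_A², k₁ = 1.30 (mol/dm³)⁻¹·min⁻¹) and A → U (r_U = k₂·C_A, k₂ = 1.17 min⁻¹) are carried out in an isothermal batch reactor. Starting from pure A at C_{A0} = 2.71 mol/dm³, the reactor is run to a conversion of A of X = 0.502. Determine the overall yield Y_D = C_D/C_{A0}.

0.345

C_A = C_{A0}(1−X) = 1.350 mol/dm³.
Along a PFR/batch, dC_U/dC_A = −r_U/(r_D+r_U) = −k₂/(k₂+k₁·C_A).
Integrating from C_{A0} to C_A: C_U = (1.17/1.30)·ln[(1.17+1.30·2.71)/(1.17+1.30·1.35)] = 0.9000·ln(4.693/2.924) = 0.4257 mol/dm³.
Then C_D = (C_{A0}−C_A) − C_U = 1.360 − 0.4257 = 0.9348 mol/dm³.
Y_D = C_D/C_{A0} = 0.9348/2.71 = 0.345.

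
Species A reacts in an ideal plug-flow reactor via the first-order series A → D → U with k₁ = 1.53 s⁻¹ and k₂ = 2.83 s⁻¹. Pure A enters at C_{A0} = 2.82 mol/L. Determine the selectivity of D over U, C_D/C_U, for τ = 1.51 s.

0.125

For first-order series with pure A initially, C_D(τ) = k₁C_{A0}/(k₂−k₁)·(e^(−k₁τ) − e^(−k₂τ)).
e^(−k₁τ) = e^(−1.53×1.51) = e^(−2.310) = 0.09923; e^(−k₂τ) = e^(−4.273) = 0.01394.
C_D = 1.53×2.82/(2.83−1.53) × (0.09923−0.01394) = 3.319×0.08530 = 0.2831 mol/L.
C_A = C_{A0}e^(−k₁τ) = 0.2798 mol/L, so C_U = C_{A0}−C_A−C_D = 2.257 mol/L; C_D/C_U = 0.125.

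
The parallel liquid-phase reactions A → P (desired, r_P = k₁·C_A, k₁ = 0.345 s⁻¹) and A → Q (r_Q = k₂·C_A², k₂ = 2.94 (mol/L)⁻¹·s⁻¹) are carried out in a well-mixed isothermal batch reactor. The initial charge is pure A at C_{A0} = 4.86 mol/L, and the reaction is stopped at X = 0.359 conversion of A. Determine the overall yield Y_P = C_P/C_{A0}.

0.0104

C_A = C_{A0}(1−X) = 3.115 mol/L.
Along a PFR/batch, dC_P/dC_A = −r_P/(r_P+r_Q) = −k₁/(k₁+k₂·C_A).
Integrating from C_{A0} to C_A: C_P = (0.345/2.94)·ln[(0.345+2.94·4.86)/(0.345+2.94·3.12)] = 0.1173·ln(14.63/9.504) = 0.05065 mol/L.
Y_P = C_P/C_{A0} = 0.05065/4.86 = 0.0104.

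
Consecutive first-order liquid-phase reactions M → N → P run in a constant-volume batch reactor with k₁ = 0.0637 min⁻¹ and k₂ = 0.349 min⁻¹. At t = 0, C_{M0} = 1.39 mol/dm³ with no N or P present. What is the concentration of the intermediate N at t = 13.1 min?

0.132 mol/dm³

The intermediate concentration in a first-order A→B→C sequence is C_N = k₁C_{M0}(e^(−k₁t) − e^(−k₂t))/(k₂−k₁).
e^(−k₁t) = e^(−0.0637×13.1) = e^(−0.8345) = 0.4341; e^(−k₂t) = e^(−4.572) = 0.01034.
C_N = 0.0637×1.39/(0.349−0.0637) × (0.4341−0.01034) = 0.3104×0.4238 = 0.1315 mol/dm³.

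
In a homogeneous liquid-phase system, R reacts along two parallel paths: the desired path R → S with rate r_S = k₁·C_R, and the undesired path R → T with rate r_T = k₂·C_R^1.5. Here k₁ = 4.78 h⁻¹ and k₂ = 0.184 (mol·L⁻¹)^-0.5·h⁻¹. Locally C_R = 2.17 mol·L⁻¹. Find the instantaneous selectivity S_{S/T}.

17.6

S_{S/T} = r_S/r_T = (k₁·C_R)/(k₂·C_R^1.5) = (k₁/k₂)·C_R^-0.5.
= (4.78×2.170) / (0.184×2.170^1.5) = 10.37/0.5882 = 17.6.
The undesired path is higher order in R, so low C_R (CSTR or dilute feed) favours S.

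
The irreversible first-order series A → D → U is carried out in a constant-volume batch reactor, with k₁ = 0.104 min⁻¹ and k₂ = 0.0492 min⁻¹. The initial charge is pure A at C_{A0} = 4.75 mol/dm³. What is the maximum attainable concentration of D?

For a first-order series the maximum intermediate yield is C_{D,max}/C_{A0} = (k₁/k₂)^[k₂/(k₂−k₁)].
= (0.104/0.0492)^(0.0492/(0.0492−0.104)) = (2.114)^(-0.8978) = 0.5107.
C_{D,max} = 0.5107×4.75 = 2.43 mol/dm³.

2.43 mol/dm³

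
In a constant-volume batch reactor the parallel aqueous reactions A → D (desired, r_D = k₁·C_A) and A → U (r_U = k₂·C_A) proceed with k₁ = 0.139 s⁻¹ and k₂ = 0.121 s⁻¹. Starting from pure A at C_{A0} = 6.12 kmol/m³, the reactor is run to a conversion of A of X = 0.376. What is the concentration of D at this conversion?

1.23 kmol/m³

C_A = C_{A0}(1−X) = 3.819 kmol/m³.
Both paths are first order in A, so the instantaneous fraction to D is constant: dC_D/d(−C_A) = k₁/(k₁+k₂) = 0.5346.
C_D = 0.5346·(C_{A0}−C_A) = 0.5346×2.301 = 1.23 kmol/m³.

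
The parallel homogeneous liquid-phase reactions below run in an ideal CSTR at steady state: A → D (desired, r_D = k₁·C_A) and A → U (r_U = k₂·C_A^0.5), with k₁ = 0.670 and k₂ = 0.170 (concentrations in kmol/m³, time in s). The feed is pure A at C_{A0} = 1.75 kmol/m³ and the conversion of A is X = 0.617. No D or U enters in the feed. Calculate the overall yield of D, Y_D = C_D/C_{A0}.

Exit C_A = C_{A0}(1−X) = 1.75×0.383 = 0.6703 kmol/m³.
In a CSTR the entire volume is at exit conditions, so r_D = 0.670×0.6703 = 0.4491 and r_U = 0.170×0.6703^0.5 = 0.1392.
Fraction of consumed A going to D: r_D/(r_D+r_U) = 0.7634.
C_D = 0.7634·C_{A0}·X = 0.7634×1.75×0.617 = 0.824 kmol/m³; Y_D = C_D/C_{A0} = 0.471.

0.471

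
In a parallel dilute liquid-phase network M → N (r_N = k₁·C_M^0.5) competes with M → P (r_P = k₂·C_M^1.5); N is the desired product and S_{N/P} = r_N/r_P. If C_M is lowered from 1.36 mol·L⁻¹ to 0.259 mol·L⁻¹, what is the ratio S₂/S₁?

S_{N/P} = (k₁/k₂)·C_M⁻¹, so S₂/S₁ = (C_{M,2}/C_{M,1})⁻¹.
= 1.36/0.259 = 5.25.
Selectivity toward N rises as C_M falls — low-concentration operation is favoured.

5.25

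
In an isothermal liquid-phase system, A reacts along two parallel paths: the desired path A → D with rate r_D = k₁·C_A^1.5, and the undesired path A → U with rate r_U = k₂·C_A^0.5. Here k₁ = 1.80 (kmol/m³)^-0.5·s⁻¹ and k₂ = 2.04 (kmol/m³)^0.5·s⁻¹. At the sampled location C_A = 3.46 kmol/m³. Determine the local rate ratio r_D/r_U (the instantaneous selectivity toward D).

3.05

S_{D/U} = r_D/r_U = (k₁·C_A^1.5)/(k₂·C_A^0.5) = (k₁/k₂)·C_A.
= (1.80×3.460^1.5) / (2.04×3.460^0.5) = 11.58/3.795 = 3.05.
Since the desired path is higher order in A, keeping C_A high (PFR or concentrated feed) favours D.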